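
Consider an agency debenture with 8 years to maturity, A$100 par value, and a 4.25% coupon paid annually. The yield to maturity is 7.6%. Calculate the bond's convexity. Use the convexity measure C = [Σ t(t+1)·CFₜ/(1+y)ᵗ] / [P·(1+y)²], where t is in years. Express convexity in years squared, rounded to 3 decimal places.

50.004

With y = 0.076:
  t   CF        PV=CF/(1+0.076)^t    t·PV        t(t+1)·PV
  1         4.25         3.9498         3.9498           7.8996
  2         4.25         3.6708         7.3417          22.0250
  3         4.25         3.4116        10.2347          40.9386
  4         4.25         3.1706        12.6824          63.4118
  5         4.25         2.9466        14.7332          88.3993
  6         4.25         2.7385        16.4311         115.0177
  7         4.25         2.5451        17.8156         142.5250
  8       104.25        58.0200       464.1602       4,177.4416
  Σ                     80.4531       547.3486       4,657.6586
P = 80.4531.
Convexity = Σ t(t+1)·PV / [P·(1+y)²] = 4,657.6586 / (80.4531 × 1.157776) = 50.00352.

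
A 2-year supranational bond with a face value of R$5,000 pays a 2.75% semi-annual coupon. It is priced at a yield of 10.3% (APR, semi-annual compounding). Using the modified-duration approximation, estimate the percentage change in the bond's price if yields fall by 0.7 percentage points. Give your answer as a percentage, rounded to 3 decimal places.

+1.302%

Periodic yield y = 0.0515. Modified duration first:
  t   CF        PV=CF/(1+0.0515)^t    t·PV
  1        68.75        65.3828        65.3828
  2        68.75        62.1805       124.3610
  3        68.75        59.1350       177.4051
  4     5,068.75     4,146.3290    16,585.3162
  Σ                  4,333.0274    16,952.4650
P = 4,333.0274; D_Mac = 3.91238 half-year periods = 1.95619 yrs; D_mod = 1.95619/(1+0.0515) = 1.86038 yrs.
ΔP/P ≈ -D_mod · Δy = -1.86038 × (-0.007) = +0.013023 = +1.3023%.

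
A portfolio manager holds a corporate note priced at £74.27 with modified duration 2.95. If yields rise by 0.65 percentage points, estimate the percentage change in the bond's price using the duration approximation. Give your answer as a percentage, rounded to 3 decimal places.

-1.918%

Duration approximation: ΔP/P ≈ -D_mod · Δy = -2.95 × (+0.0065) = -0.019175.
As a percentage: -1.9175%.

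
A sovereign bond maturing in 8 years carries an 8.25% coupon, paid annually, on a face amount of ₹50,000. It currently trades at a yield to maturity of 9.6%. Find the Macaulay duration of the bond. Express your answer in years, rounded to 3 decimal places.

Periodic yield y = 0.096. Discount each cash flow and weight by its year:
  t   CF        PV=CF/(1+0.096)^t    t·PV
  1     4,125.00     3,763.6861     3,763.6861
  2     4,125.00     3,434.0202     6,868.0404
  3     4,125.00     3,133.2301     9,399.6903
  4     4,125.00     2,858.7866    11,435.1464
  5     4,125.00     2,608.3819    13,041.9096
  6     4,125.00     2,379.9105    14,279.4631
  7     4,125.00     2,171.4512    15,200.1584
  8    54,125.00    25,996.4159   207,971.3271
  Σ                 46,345.8825   281,959.4214
Price P = Σ PV = 46,345.8825.
Macaulay duration = Σ(t·PV) / P = 281,959.4214 / 46,345.8825 = 6.08381 years.

6.084 years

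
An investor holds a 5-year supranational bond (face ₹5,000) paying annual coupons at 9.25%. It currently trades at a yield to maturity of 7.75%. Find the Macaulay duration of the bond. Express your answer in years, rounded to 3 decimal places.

4.247 years

Periodic yield y = 0.0775. Discount each cash flow and weight by its year:
  t   CF        PV=CF/(1+0.0775)^t    t·PV
  1       462.50       429.2343       429.2343
  2       462.50       398.3613       796.7227
  3       462.50       369.7089     1,109.1267
  4       462.50       343.1173     1,372.4692
  5     5,462.50     3,761.0149    18,805.0746
  Σ                  5,301.4368    22,512.6275
Price P = Σ PV = 5,301.4368.
Macaulay duration = Σ(t·PV) / P = 22,512.6275 / 5,301.4368 = 4.24651 years.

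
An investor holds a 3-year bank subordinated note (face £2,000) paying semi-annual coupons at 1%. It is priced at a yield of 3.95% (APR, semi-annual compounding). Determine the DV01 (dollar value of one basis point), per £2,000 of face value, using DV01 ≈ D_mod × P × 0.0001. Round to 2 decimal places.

Periodic yield y = 0.01975.
  t   CF        PV=CF/(1+0.01975)^t    t·PV
  1        10.00         9.8063         9.8063
  2        10.00         9.6164        19.2328
  3        10.00         9.4302        28.2905
  4        10.00         9.2475        36.9901
  5        10.00         9.0684        45.3421
  6     2,010.00     1,787.4495    10,724.6968
  Σ                  1,834.6183    10,864.3586
P = 1,834.6183; D_Mac = 5.92186 half-year periods = 2.96093 yrs; D_mod = 2.90359 yrs.
DV01 ≈ 2.90359 × 1,834.6183 × 0.0001 = 0.532697.

£0.53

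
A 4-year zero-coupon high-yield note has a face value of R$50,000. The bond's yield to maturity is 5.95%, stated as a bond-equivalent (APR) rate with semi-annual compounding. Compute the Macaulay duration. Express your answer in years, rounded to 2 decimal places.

4.00 years

A zero-coupon bond has a single cash flow at maturity, so its Macaulay duration equals its maturity: 4 years.
(Equivalently: 8 semi-annual periods ÷ 2 = 4 years.)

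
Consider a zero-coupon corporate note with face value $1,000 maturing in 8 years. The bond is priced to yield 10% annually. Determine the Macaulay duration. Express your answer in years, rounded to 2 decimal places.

8.00 years

A zero-coupon bond has a single cash flow at maturity, so its Macaulay duration equals its maturity: 8 years.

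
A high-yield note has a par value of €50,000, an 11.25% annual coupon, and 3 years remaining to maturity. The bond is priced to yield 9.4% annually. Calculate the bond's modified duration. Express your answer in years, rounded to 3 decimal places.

2.480 years

Periodic yield y = 0.094. First find Macaulay duration:
  t   CF        PV=CF/(1+0.094)^t    t·PV
  1     5,625.00     5,141.6819     5,141.6819
  2     5,625.00     4,699.8920     9,399.7841
  3    55,625.00    42,483.2818   127,449.8453
  Σ                 52,324.8557   141,991.3113
P = 52,324.8557; Macaulay duration = 141,991.3113 / 52,324.8557 = 2.71365 years.
Modified duration = D_Mac / (1 + y) = 2.71365 / 1.094 = 2.48048 years.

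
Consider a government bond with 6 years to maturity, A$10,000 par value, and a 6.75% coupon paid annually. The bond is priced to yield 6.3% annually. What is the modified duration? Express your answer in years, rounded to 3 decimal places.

Periodic yield y = 0.063. First find Macaulay duration:
  t   CF        PV=CF/(1+0.063)^t    t·PV
  1       675.00       634.9953       634.9953
  2       675.00       597.3615     1,194.7230
  3       675.00       561.9582     1,685.8745
  4       675.00       528.6530     2,114.6121
  5       675.00       497.3217     2,486.6087
  6    10,675.00     7,398.9194    44,393.5164
  Σ                 10,219.2091    52,510.3300
P = 10,219.2091; Macaulay duration = 52,510.3300 / 10,219.2091 = 5.13839 years.
Modified duration = D_Mac / (1 + y) = 5.13839 / 1.063 = 4.83386 years.

4.834 years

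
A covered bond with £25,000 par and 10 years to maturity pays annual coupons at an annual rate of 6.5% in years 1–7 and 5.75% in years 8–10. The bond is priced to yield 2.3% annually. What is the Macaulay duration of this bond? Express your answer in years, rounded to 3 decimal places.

8.022 years

Periodic yield y = 0.023. Discount each cash flow and weight by its year:
  t   CF        PV=CF/(1+0.023)^t    t·PV
  1     1,625.00     1,588.4653     1,588.4653
  2     1,625.00     1,552.7520     3,105.5040
  3     1,625.00     1,517.8416     4,553.5249
  4     1,625.00     1,483.7162     5,934.8647
  5     1,625.00     1,450.3579     7,251.7897
  6     1,625.00     1,417.7497     8,506.4982
  7     1,625.00     1,385.8746     9,701.1221
  8     1,437.50     1,198.4027     9,587.2217
  9     1,437.50     1,171.4592    10,543.1324
  10   26,437.50    21,060.2755   210,602.7548
  Σ                 33,826.8947   271,374.8777
Price P = Σ PV = 33,826.8947.
Macaulay duration = Σ(t·PV) / P = 271,374.8777 / 33,826.8947 = 8.02246 years.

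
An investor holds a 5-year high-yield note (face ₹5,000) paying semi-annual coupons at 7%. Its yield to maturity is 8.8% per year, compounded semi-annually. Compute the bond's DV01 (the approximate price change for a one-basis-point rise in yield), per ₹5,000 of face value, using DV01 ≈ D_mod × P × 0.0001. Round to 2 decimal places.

Periodic yield y = 0.044.
  t   CF        PV=CF/(1+0.044)^t    t·PV
  1       175.00       167.6245       167.6245
  2       175.00       160.5599       321.1198
  3       175.00       153.7930       461.3790
  4       175.00       147.3113       589.2452
  5       175.00       141.1028       705.5139
  6       175.00       135.1559       810.9355
  7       175.00       129.4597       906.2178
  8       175.00       124.0035       992.0283
  9       175.00       118.7773     1,068.9960
  10    5,175.00     3,364.3825    33,643.8252
  Σ                  4,642.1705    39,666.8851
P = 4,642.1705; D_Mac = 8.54490 half-year periods = 4.27245 yrs; D_mod = 4.09239 yrs.
DV01 ≈ 4.09239 × 4,642.1705 × 0.0001 = 1.899755.

₹1.90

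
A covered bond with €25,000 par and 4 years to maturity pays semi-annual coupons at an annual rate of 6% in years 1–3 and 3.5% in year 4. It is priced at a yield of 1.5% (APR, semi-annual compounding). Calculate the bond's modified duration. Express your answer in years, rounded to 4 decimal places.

Periodic yield y = 0.0075. First find Macaulay duration:
  t   CF        PV=CF/(1+0.0075)^t    t·PV
  1       750.00       744.4169       744.4169
  2       750.00       738.8753     1,477.7506
  3       750.00       733.3750     2,200.1250
  4       750.00       727.9156     2,911.6625
  5       750.00       722.4969     3,612.4845
  6       750.00       717.1185     4,302.7111
  7       437.50       415.2051     2,906.4357
  8    25,437.50    23,961.4993   191,691.9940
  Σ                 28,760.9026   209,847.5803
P = 28,760.9026; Macaulay duration = 209,847.5803 / 28,760.9026 = 7.29628 half-year periods = 3.64814 years.
Modified duration = D_Mac / (1 + y) = 3.64814 / 1.0075 = 3.62098 years.

3.6210 years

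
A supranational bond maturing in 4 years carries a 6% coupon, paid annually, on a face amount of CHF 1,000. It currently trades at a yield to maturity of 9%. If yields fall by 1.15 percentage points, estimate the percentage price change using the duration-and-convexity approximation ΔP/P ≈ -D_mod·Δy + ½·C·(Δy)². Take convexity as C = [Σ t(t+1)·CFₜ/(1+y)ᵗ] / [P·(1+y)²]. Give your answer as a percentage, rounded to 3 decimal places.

+3.954%

With y = 0.09:
  t   CF        PV=CF/(1+0.09)^t    t·PV        t(t+1)·PV
  1        60.00        55.0459        55.0459         110.0917
  2        60.00        50.5008       101.0016         303.0048
  3        60.00        46.3310       138.9930         555.9721
  4     1,060.00       750.9307     3,003.7229      15,018.6145
  Σ                    902.8084     3,298.7634      15,987.6831
P = 902.8084; D_Mac = 3.65389 yrs; D_mod = 3.35219 yrs; C = 14.90517.
Duration effect: -3.35219 × (-0.0115) = +0.038550
Convexity effect: 0.5 × 14.90517 × (-0.0115)² = +0.0009856
ΔP/P ≈ +0.038550 + 0.0009856 = +0.039536 = +3.9536%.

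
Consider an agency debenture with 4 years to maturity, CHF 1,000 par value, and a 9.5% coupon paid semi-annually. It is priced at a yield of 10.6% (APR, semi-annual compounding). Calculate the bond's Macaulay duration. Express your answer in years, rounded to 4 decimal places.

Periodic yield y = 0.053. Discount each cash flow and weight by its period:
  t   CF        PV=CF/(1+0.053)^t    t·PV
  1        47.50        45.1092        45.1092
  2        47.50        42.8388        85.6775
  3        47.50        40.6826       122.0477
  4        47.50        38.6349       154.5397
  5        47.50        36.6903       183.4517
  6        47.50        34.8436       209.0618
  7        47.50        33.0899       231.6291
  8     1,047.50       692.9902     5,543.9212
  Σ                    964.8795     6,575.4379
Price P = Σ PV = 964.8795.
Macaulay duration = Σ(t·PV) / P = 6,575.4379 / 964.8795 = 6.81478 half-year periods.
In years: 6.81478 / 2 = 3.40739 years.

3.4074 years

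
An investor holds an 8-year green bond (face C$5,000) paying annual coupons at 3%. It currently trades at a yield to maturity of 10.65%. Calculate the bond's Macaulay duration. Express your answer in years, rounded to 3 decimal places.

Periodic yield y = 0.1065. Discount each cash flow and weight by its year:
  t   CF        PV=CF/(1+0.1065)^t    t·PV
  1       150.00       135.5626       135.5626
  2       150.00       122.5148       245.0295
  3       150.00       110.7228       332.1684
  4       150.00       100.0658       400.2631
  5       150.00        90.4345       452.1725
  6       150.00        81.7302       490.3814
  7       150.00        73.8637       517.0462
  8     5,150.00     2,291.9012    18,335.2092
  Σ                  3,006.7956    20,907.8330
Price P = Σ PV = 3,006.7956.
Macaulay duration = Σ(t·PV) / P = 20,907.8330 / 3,006.7956 = 6.95353 years.

6.954 years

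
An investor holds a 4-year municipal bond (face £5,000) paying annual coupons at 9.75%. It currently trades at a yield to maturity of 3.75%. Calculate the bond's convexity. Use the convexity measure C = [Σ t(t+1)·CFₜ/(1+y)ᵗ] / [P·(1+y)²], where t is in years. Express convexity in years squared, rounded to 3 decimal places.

With y = 0.0375:
  t   CF        PV=CF/(1+0.0375)^t    t·PV        t(t+1)·PV
  1       487.50       469.8795       469.8795         939.7590
  2       487.50       452.8959       905.7918       2,717.3755
  3       487.50       436.5262     1,309.5786       5,238.3143
  4     5,487.50     4,736.1136    18,944.4544      94,722.2722
  Σ                  6,095.4152    21,629.7044     103,617.7210
P = 6,095.4152.
Convexity = Σ t(t+1)·PV / [P·(1+y)²] = 103,617.7210 / (6,095.4152 × 1.076406) = 15.79263.

15.793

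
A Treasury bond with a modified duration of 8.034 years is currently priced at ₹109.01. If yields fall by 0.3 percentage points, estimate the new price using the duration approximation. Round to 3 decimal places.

Duration approximation: ΔP/P ≈ -D_mod · Δy = -8.034 × (-0.003) = +0.024102.
New price ≈ 109.01 × (1 + 0.024102) = 111.63735902.

₹111.637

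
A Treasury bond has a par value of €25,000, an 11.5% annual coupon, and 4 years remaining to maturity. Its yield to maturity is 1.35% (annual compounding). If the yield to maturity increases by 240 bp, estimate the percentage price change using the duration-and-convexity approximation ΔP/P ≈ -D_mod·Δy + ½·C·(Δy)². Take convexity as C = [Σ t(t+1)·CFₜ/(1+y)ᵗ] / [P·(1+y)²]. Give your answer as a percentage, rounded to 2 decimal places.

With y = 0.0135:
  t   CF        PV=CF/(1+0.0135)^t    t·PV        t(t+1)·PV
  1     2,875.00     2,836.7045     2,836.7045       5,673.4090
  2     2,875.00     2,798.9191     5,597.8382      16,793.5145
  3     2,875.00     2,761.6370     8,284.9109      33,139.6438
  4    27,875.00    26,419.2122   105,676.8490     528,384.2450
  Σ                 34,816.4728   122,396.3026     583,990.8122
P = 34,816.4728; D_Mac = 3.51547 yrs; D_mod = 3.46864 yrs; C = 16.32953.
Duration effect: -3.46864 × (+0.024) = -0.083247
Convexity effect: 0.5 × 16.32953 × (0.024)² = +0.0047029
ΔP/P ≈ -0.083247 + 0.0047029 = -0.078545 = -7.8545%.

-7.85%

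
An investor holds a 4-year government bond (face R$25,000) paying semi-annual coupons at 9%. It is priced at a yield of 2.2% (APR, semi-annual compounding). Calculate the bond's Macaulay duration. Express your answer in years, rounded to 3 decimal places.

3.516 years

Periodic yield y = 0.011. Discount each cash flow and weight by its period:
  t   CF        PV=CF/(1+0.011)^t    t·PV
  1     1,125.00     1,112.7596     1,112.7596
  2     1,125.00     1,100.6525     2,201.3049
  3     1,125.00     1,088.6770     3,266.0311
  4     1,125.00     1,076.8319     4,307.3275
  5     1,125.00     1,065.1156     5,325.5780
  6     1,125.00     1,053.5268     6,321.1608
  7     1,125.00     1,042.0641     7,294.4487
  8    26,125.00    23,935.7508   191,486.0063
  Σ                 31,475.3783   221,314.6169
Price P = Σ PV = 31,475.3783.
Macaulay duration = Σ(t·PV) / P = 221,314.6169 / 31,475.3783 = 7.03136 half-year periods.
In years: 7.03136 / 2 = 3.51568 years.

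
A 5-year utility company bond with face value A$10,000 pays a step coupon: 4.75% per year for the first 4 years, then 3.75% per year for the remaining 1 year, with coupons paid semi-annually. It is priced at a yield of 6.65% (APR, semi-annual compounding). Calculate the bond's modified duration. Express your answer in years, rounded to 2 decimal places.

Periodic yield y = 0.03325. First find Macaulay duration:
  t   CF        PV=CF/(1+0.03325)^t    t·PV
  1       237.50       229.8572       229.8572
  2       237.50       222.4604       444.9209
  3       237.50       215.3017       645.9050
  4       237.50       208.3732       833.4930
  5       237.50       201.6678     1,008.3390
  6       237.50       195.1781     1,171.0687
  7       237.50       188.8973     1,322.2810
  8       237.50       182.8186     1,462.5485
  9       187.50       139.6859     1,257.1730
  10   10,187.50     7,345.3667    73,453.6671
  Σ                  9,129.6070    81,829.2534
P = 9,129.6070; Macaulay duration = 81,829.2534 / 9,129.6070 = 8.96306 half-year periods = 4.48153 years.
Modified duration = D_Mac / (1 + y) = 4.48153 / 1.03325 = 4.33732 years.

4.34 years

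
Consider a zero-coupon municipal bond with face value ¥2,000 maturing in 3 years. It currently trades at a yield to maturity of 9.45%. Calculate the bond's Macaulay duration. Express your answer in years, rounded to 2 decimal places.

3.00 years

A zero-coupon bond has a single cash flow at maturity, so its Macaulay duration equals its maturity: 3 years.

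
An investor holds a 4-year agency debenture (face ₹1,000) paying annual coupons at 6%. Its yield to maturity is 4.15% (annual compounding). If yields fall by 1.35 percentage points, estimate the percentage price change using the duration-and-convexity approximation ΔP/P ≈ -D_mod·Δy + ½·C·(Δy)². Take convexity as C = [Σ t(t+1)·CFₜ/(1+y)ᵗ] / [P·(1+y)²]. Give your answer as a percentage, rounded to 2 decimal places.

+4.93%

With y = 0.0415:
  t   CF        PV=CF/(1+0.0415)^t    t·PV        t(t+1)·PV
  1        60.00        57.6092        57.6092         115.2184
  2        60.00        55.3137       110.6274         331.8822
  3        60.00        53.1096       159.3289         637.3158
  4     1,060.00       900.8838     3,603.5351      18,017.6756
  Σ                  1,066.9163     3,931.1007      19,102.0920
P = 1,066.9163; D_Mac = 3.68454 yrs; D_mod = 3.53773 yrs; C = 16.50563.
Duration effect: -3.53773 × (-0.0135) = +0.047759
Convexity effect: 0.5 × 16.50563 × (-0.0135)² = +0.0015041
ΔP/P ≈ +0.047759 + 0.0015041 = +0.049263 = +4.9263%.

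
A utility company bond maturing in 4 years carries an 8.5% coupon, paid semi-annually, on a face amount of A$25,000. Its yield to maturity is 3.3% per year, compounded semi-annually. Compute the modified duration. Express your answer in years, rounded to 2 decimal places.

3.47 years

Periodic yield y = 0.0165. First find Macaulay duration:
  t   CF        PV=CF/(1+0.0165)^t    t·PV
  1     1,062.50     1,045.2533     1,045.2533
  2     1,062.50     1,028.2866     2,056.5732
  3     1,062.50     1,011.5953     3,034.7858
  4     1,062.50       995.1749     3,980.6995
  5     1,062.50       979.0210     4,895.1052
  6     1,062.50       963.1294     5,778.7764
  7     1,062.50       947.4957     6,632.4701
  8    26,062.50    22,864.2525   182,914.0204
  Σ                 29,834.2088   210,337.6839
P = 29,834.2088; Macaulay duration = 210,337.6839 / 29,834.2088 = 7.05022 half-year periods = 3.52511 years.
Modified duration = D_Mac / (1 + y) = 3.52511 / 1.0165 = 3.46789 years.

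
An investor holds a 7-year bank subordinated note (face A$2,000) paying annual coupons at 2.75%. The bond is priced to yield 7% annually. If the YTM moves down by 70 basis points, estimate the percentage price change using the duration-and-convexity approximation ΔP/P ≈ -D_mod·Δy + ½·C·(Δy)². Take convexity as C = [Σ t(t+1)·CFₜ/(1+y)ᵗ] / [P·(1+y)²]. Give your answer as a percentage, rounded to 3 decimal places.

+4.274%

With y = 0.07:
  t   CF        PV=CF/(1+0.07)^t    t·PV        t(t+1)·PV
  1        55.00        51.4019        51.4019         102.8037
  2        55.00        48.0391        96.0783         288.2348
  3        55.00        44.8964       134.6891         538.7566
  4        55.00        41.9592       167.8369         839.1847
  5        55.00        39.2142       196.0712       1,176.4272
  6        55.00        36.6488       219.8929       1,539.2505
  7     2,055.00     1,279.7507     8,958.2550      71,666.0403
  Σ                  1,541.9104     9,824.2254      76,150.6979
P = 1,541.9104; D_Mac = 6.37146 yrs; D_mod = 5.95464 yrs; C = 43.13673.
Duration effect: -5.95464 × (-0.007) = +0.041682
Convexity effect: 0.5 × 43.13673 × (-0.007)² = +0.0010568
ΔP/P ≈ +0.041682 + 0.0010568 = +0.042739 = +4.2739%.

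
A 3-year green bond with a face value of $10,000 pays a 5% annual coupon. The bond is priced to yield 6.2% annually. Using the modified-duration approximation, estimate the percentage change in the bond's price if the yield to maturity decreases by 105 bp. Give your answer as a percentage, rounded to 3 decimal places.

+2.825%

Periodic yield y = 0.062. Modified duration first:
  t   CF        PV=CF/(1+0.062)^t    t·PV
  1       500.00       470.8098       470.8098
  2       500.00       443.3237       886.6474
  3    10,500.00     8,766.2883    26,298.8649
  Σ                  9,680.4218    27,656.3221
P = 9,680.4218; D_Mac = 2.85693 yrs; D_mod = 2.85693/(1+0.062) = 2.69014 yrs.
ΔP/P ≈ -D_mod · Δy = -2.69014 × (-0.0105) = +0.028247 = +2.8247%.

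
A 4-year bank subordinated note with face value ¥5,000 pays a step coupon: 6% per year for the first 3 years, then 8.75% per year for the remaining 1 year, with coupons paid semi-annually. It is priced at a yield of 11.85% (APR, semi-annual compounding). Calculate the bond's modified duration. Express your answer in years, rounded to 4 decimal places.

3.3699 years

Periodic yield y = 0.05925. First find Macaulay duration:
  t   CF        PV=CF/(1+0.05925)^t    t·PV
  1       150.00       141.6096       141.6096
  2       150.00       133.6886       267.3772
  3       150.00       126.2106       378.6318
  4       150.00       119.1509       476.6036
  5       150.00       112.4861       562.4305
  6       150.00       106.1941       637.1647
  7       218.75       146.2038     1,023.4268
  8     5,218.75     3,292.9013    26,343.2103
  Σ                  4,178.4451    29,830.4545
P = 4,178.4451; Macaulay duration = 29,830.4545 / 4,178.4451 = 7.13913 half-year periods = 3.56956 years.
Modified duration = D_Mac / (1 + y) = 3.56956 / 1.05925 = 3.36990 years.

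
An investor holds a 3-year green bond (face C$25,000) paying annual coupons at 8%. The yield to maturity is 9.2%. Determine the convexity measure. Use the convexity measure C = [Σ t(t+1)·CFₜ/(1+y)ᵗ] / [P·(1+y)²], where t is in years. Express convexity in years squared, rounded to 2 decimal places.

With y = 0.092:
  t   CF        PV=CF/(1+0.092)^t    t·PV        t(t+1)·PV
  1     2,000.00     1,831.5018     1,831.5018       3,663.0037
  2     2,000.00     1,677.1995     3,354.3990      10,063.1969
  3    27,000.00    20,734.6089    62,203.8268     248,815.3074
  Σ                 24,243.3103    67,389.7276     262,541.5079
P = 24,243.3103.
Convexity = Σ t(t+1)·PV / [P·(1+y)²] = 262,541.5079 / (24,243.3103 × 1.192464) = 9.08157.

9.08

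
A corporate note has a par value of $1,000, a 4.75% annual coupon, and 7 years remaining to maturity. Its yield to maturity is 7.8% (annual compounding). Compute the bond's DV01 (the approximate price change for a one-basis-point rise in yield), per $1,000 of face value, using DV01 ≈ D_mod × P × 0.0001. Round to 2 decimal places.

Periodic yield y = 0.078.
  t   CF        PV=CF/(1+0.078)^t    t·PV
  1        47.50        44.0631        44.0631
  2        47.50        40.8748        81.7497
  3        47.50        37.9173       113.7519
  4        47.50        35.1737       140.6950
  5        47.50        32.6287       163.1435
  6        47.50        30.2678       181.6069
  7     1,047.50       619.1882     4,334.3177
  Σ                    840.1137     5,059.3277
P = 840.1137; D_Mac = 6.02219 yrs; D_mod = 5.58645 yrs.
DV01 ≈ 5.58645 × 840.1137 × 0.0001 = 0.469325.

$0.47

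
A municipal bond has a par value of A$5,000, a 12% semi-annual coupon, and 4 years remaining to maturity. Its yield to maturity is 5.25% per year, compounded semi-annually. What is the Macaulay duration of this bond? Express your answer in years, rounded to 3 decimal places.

3.373 years

Periodic yield y = 0.02625. Discount each cash flow and weight by its period:
  t   CF        PV=CF/(1+0.02625)^t    t·PV
  1       300.00       292.3264       292.3264
  2       300.00       284.8491       569.6983
  3       300.00       277.5631       832.6893
  4       300.00       270.4634     1,081.8538
  5       300.00       263.5454     1,317.7269
  6       300.00       256.8043     1,540.8256
  7       300.00       250.2356     1,751.6491
  8     5,300.00     4,307.7502    34,462.0014
  Σ                  6,203.5375    41,848.7708
Price P = Σ PV = 6,203.5375.
Macaulay duration = Σ(t·PV) / P = 41,848.7708 / 6,203.5375 = 6.74595 half-year periods.
In years: 6.74595 / 2 = 3.37298 years.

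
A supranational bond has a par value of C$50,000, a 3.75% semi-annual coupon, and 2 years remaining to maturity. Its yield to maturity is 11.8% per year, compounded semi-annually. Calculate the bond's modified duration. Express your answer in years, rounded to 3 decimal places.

Periodic yield y = 0.059. First find Macaulay duration:
  t   CF        PV=CF/(1+0.059)^t    t·PV
  1       937.50       885.2691       885.2691
  2       937.50       835.9482     1,671.8964
  3       937.50       789.3751     2,368.1252
  4    50,937.50    40,499.8846   161,999.5384
  Σ                 43,010.4769   166,924.8290
P = 43,010.4769; Macaulay duration = 166,924.8290 / 43,010.4769 = 3.88103 half-year periods = 1.94051 years.
Modified duration = D_Mac / (1 + y) = 1.94051 / 1.059 = 1.83240 years.

1.832 years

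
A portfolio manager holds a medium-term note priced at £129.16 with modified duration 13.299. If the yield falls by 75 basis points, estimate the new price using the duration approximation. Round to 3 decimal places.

Duration approximation: ΔP/P ≈ -D_mod · Δy = -13.299 × (-0.0075) = +0.0997425.
New price ≈ 129.16 × (1 + 0.0997425) = 142.0427413.

£142.043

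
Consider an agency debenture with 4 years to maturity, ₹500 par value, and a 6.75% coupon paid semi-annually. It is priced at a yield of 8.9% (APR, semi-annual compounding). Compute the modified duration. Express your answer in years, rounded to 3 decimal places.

3.401 years

Periodic yield y = 0.0445. First find Macaulay duration:
  t   CF        PV=CF/(1+0.0445)^t    t·PV
  1       16.875        16.1561        16.1561
  2       16.875        15.4677        30.9355
  3       16.875        14.8088        44.4263
  4       16.875        14.1778        56.7114
  5       16.875        13.5738        67.8690
  6       16.875        12.9955        77.9730
  7       16.875        12.4418        87.0929
  8      516.875       364.8530     2,918.8243
  Σ                    464.4746     3,299.9884
P = 464.4746; Macaulay duration = 3,299.9884 / 464.4746 = 7.10478 half-year periods = 3.55239 years.
Modified duration = D_Mac / (1 + y) = 3.55239 / 1.0445 = 3.40104 years.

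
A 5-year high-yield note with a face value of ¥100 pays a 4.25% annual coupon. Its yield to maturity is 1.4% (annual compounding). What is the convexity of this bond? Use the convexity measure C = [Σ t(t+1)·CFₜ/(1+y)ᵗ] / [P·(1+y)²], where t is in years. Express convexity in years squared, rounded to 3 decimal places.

With y = 0.014:
  t   CF        PV=CF/(1+0.014)^t    t·PV        t(t+1)·PV
  1         4.25         4.1913         4.1913           8.3826
  2         4.25         4.1335         8.2669          24.8007
  3         4.25         4.0764        12.2292          48.9166
  4         4.25         4.0201        16.0804          80.4020
  5       104.25        97.2493       486.2463       2,917.4777
  Σ                    113.6705       527.0141       3,079.9797
P = 113.6705.
Convexity = Σ t(t+1)·PV / [P·(1+y)²] = 3,079.9797 / (113.6705 × 1.028196) = 26.35264.

26.353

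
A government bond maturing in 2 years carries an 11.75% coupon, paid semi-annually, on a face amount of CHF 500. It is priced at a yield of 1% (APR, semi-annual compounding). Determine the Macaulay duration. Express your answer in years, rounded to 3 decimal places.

Periodic yield y = 0.005. Discount each cash flow and weight by its period:
  t   CF        PV=CF/(1+0.005)^t    t·PV
  1       29.375        29.2289        29.2289
  2       29.375        29.0834        58.1669
  3       29.375        28.9387        86.8162
  4      529.375       518.9185     2,075.6741
  Σ                    606.1696     2,249.8861
Price P = Σ PV = 606.1696.
Macaulay duration = Σ(t·PV) / P = 2,249.8861 / 606.1696 = 3.71164 half-year periods.
In years: 3.71164 / 2 = 1.85582 years.

1.856 years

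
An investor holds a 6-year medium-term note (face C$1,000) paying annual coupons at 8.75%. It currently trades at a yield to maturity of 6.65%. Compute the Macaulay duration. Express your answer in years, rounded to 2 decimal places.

4.97 years

Periodic yield y = 0.0665. Discount each cash flow and weight by its year:
  t   CF        PV=CF/(1+0.0665)^t    t·PV
  1        87.50        82.0441        82.0441
  2        87.50        76.9283       153.8567
  3        87.50        72.1316       216.3948
  4        87.50        67.6339       270.5357
  5        87.50        63.4167       317.0836
  6     1,087.50       739.0335     4,434.2008
  Σ                  1,101.1881     5,474.1156
Price P = Σ PV = 1,101.1881.
Macaulay duration = Σ(t·PV) / P = 5,474.1156 / 1,101.1881 = 4.97110 years.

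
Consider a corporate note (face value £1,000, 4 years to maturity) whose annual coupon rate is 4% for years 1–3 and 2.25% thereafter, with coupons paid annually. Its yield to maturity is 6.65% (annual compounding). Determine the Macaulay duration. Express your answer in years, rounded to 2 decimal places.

Periodic yield y = 0.0665. Discount each cash flow and weight by its year:
  t   CF        PV=CF/(1+0.0665)^t    t·PV
  1        40.00        37.5059        37.5059
  2        40.00        35.1672        70.3345
  3        40.00        32.9744        98.9233
  4     1,022.50       790.3508     3,161.4031
  Σ                    895.9983     3,368.1667
Price P = Σ PV = 895.9983.
Macaulay duration = Σ(t·PV) / P = 3,368.1667 / 895.9983 = 3.75912 years.

3.76 years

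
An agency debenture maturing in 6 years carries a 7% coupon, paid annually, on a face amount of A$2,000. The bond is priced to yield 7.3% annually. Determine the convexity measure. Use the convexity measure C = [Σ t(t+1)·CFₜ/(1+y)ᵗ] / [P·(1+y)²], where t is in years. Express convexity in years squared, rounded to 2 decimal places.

29.21

With y = 0.073:
  t   CF        PV=CF/(1+0.073)^t    t·PV        t(t+1)·PV
  1       140.00       130.4753       130.4753         260.9506
  2       140.00       121.5986       243.1972         729.5916
  3       140.00       113.3258       339.9775       1,359.9098
  4       140.00       105.6159       422.4634       2,112.3172
  5       140.00        98.4304       492.1522       2,952.9132
  6     2,140.00     1,402.2177     8,413.3061      58,893.1430
  Σ                  1,971.6637    10,041.5718      66,308.8255
P = 1,971.6637.
Convexity = Σ t(t+1)·PV / [P·(1+y)²] = 66,308.8255 / (1,971.6637 × 1.151329) = 29.21050.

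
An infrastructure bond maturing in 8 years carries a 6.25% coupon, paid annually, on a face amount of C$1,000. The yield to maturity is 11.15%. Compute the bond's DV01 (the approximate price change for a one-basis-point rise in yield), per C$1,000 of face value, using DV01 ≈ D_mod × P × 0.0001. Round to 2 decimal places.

Periodic yield y = 0.1115.
  t   CF        PV=CF/(1+0.1115)^t    t·PV
  1        62.50        56.2303        56.2303
  2        62.50        50.5896       101.1792
  3        62.50        45.5147       136.5441
  4        62.50        40.9489       163.7956
  5        62.50        36.8411       184.2055
  6        62.50        33.1454       198.8724
  7        62.50        29.8204       208.7429
  8     1,062.50       456.0928     3,648.7423
  Σ                    749.1832     4,698.3123
P = 749.1832; D_Mac = 6.27125 yrs; D_mod = 5.64215 yrs.
DV01 ≈ 5.64215 × 749.1832 × 0.0001 = 0.422700.

C$0.42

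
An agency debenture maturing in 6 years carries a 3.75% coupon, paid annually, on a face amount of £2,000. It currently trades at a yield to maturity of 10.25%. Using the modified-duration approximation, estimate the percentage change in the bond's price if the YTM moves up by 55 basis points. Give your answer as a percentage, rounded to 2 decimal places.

Periodic yield y = 0.1025. Modified duration first:
  t   CF        PV=CF/(1+0.1025)^t    t·PV
  1        75.00        68.0272        68.0272
  2        75.00        61.7027       123.4054
  3        75.00        55.9662       167.8985
  4        75.00        50.7630       203.0518
  5        75.00        46.0435       230.2175
  6     2,075.00     1,155.4376     6,932.6259
  Σ                  1,437.9401     7,725.2262
P = 1,437.9401; D_Mac = 5.37243 yrs; D_mod = 5.37243/(1+0.1025) = 4.87295 yrs.
ΔP/P ≈ -D_mod · Δy = -4.87295 × (+0.0055) = -0.026801 = -2.6801%.

-2.68%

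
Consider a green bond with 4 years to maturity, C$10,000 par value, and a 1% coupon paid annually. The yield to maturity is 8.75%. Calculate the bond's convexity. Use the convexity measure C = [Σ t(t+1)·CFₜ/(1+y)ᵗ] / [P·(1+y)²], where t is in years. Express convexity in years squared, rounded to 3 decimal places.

With y = 0.0875:
  t   CF        PV=CF/(1+0.0875)^t    t·PV        t(t+1)·PV
  1       100.00        91.9540        91.9540         183.9080
  2       100.00        84.5554       169.1108         507.3325
  3       100.00        77.7521       233.2563         933.0254
  4    10,100.00     7,221.1158    28,884.4633     144,422.3166
  Σ                  7,475.3774    29,378.7845     146,046.5825
P = 7,475.3774.
Convexity = Σ t(t+1)·PV / [P·(1+y)²] = 146,046.5825 / (7,475.3774 × 1.182656) = 16.51961.

16.520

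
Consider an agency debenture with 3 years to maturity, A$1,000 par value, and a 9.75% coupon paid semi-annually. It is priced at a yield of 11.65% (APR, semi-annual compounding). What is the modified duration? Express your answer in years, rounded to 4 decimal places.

Periodic yield y = 0.05825. First find Macaulay duration:
  t   CF        PV=CF/(1+0.05825)^t    t·PV
  1        48.75        46.0666        46.0666
  2        48.75        43.5309        87.0619
  3        48.75        41.1348       123.4045
  4        48.75        38.8706       155.4825
  5        48.75        36.7310       183.6552
  6     1,048.75       746.6934     4,480.1604
  Σ                    953.0275     5,075.8311
P = 953.0275; Macaulay duration = 5,075.8311 / 953.0275 = 5.32601 half-year periods = 2.66300 years.
Modified duration = D_Mac / (1 + y) = 2.66300 / 1.05825 = 2.51642 years.

2.5164 years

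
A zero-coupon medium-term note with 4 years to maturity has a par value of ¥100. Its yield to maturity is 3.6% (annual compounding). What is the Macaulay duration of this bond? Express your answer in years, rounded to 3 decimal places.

A zero-coupon bond has a single cash flow at maturity, so its Macaulay duration equals its maturity: 4 years.

4.000 years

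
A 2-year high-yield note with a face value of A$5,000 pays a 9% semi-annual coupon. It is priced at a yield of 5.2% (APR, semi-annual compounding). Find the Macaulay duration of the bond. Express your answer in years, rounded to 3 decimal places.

Periodic yield y = 0.026. Discount each cash flow and weight by its period:
  t   CF        PV=CF/(1+0.026)^t    t·PV
  1       225.00       219.2982       219.2982
  2       225.00       213.7410       427.4820
  3       225.00       208.3245       624.9736
  4     5,225.00     4,715.1645    18,860.6581
  Σ                  5,356.5283    20,132.4120
Price P = Σ PV = 5,356.5283.
Macaulay duration = Σ(t·PV) / P = 20,132.4120 / 5,356.5283 = 3.75848 half-year periods.
In years: 3.75848 / 2 = 1.87924 years.

1.879 years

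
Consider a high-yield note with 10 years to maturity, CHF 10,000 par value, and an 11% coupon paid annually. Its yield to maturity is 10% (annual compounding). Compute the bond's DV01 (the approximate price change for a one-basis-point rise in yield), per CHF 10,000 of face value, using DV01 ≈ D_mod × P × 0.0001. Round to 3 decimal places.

Periodic yield y = 0.1.
  t   CF        PV=CF/(1+0.1)^t    t·PV
  1     1,100.00     1,000.0000     1,000.0000
  2     1,100.00       909.0909     1,818.1818
  3     1,100.00       826.4463     2,479.3388
  4     1,100.00       751.3148     3,005.2592
  5     1,100.00       683.0135     3,415.0673
  6     1,100.00       620.9213     3,725.5279
  7     1,100.00       564.4739     3,951.3175
  8     1,100.00       513.1581     4,105.2649
  9     1,100.00       466.5074     4,198.5664
  10   11,100.00     4,279.5305    42,795.3051
  Σ                 10,614.4567    70,493.8291
P = 10,614.4567; D_Mac = 6.64130 yrs; D_mod = 6.03755 yrs.
DV01 ≈ 6.03755 × 10,614.4567 × 0.0001 = 6.408530.

CHF 6.409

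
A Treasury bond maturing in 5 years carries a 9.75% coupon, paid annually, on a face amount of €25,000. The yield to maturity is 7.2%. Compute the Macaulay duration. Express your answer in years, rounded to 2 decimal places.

4.23 years

Periodic yield y = 0.072. Discount each cash flow and weight by its year:
  t   CF        PV=CF/(1+0.072)^t    t·PV
  1     2,437.50     2,273.7873     2,273.7873
  2     2,437.50     2,121.0703     4,242.1405
  3     2,437.50     1,978.6103     5,935.8309
  4     2,437.50     1,845.7186     7,382.8743
  5    27,437.50    19,380.7514    96,903.7570
  Σ                 27,599.9379   116,738.3901
Price P = Σ PV = 27,599.9379.
Macaulay duration = Σ(t·PV) / P = 116,738.3901 / 27,599.9379 = 4.22966 years.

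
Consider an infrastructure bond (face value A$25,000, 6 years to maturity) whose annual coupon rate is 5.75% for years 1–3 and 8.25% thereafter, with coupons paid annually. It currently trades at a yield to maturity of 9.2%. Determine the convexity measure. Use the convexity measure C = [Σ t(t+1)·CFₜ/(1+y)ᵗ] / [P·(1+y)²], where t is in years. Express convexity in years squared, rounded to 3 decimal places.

With y = 0.092:
  t   CF        PV=CF/(1+0.092)^t    t·PV        t(t+1)·PV
  1     1,437.50     1,316.3919     1,316.3919       2,632.7839
  2     1,437.50     1,205.4871     2,410.9743       7,232.9228
  3     1,437.50     1,103.9259     3,311.7778      13,247.1113
  4     2,062.50     1,450.4521     5,801.8086      29,009.0428
  5     2,062.50     1,328.2529     6,641.2644      39,847.5863
  6    27,062.50    15,959.9705    95,759.8228     670,318.7598
  Σ                 22,364.4805   115,242.0398     762,288.2069
P = 22,364.4805.
Convexity = Σ t(t+1)·PV / [P·(1+y)²] = 762,288.2069 / (22,364.4805 × 1.192464) = 28.58348.

28.583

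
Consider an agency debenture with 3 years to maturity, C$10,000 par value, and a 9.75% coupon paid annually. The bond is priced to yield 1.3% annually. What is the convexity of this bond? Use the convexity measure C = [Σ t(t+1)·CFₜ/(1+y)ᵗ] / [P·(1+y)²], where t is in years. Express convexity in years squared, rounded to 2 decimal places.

10.50

With y = 0.013:
  t   CF        PV=CF/(1+0.013)^t    t·PV        t(t+1)·PV
  1       975.00       962.4877       962.4877       1,924.9753
  2       975.00       950.1359     1,900.2718       5,700.8154
  3    10,975.00    10,557.8671    31,673.6014     126,694.4058
  Σ                 12,470.4907    34,536.3609     134,320.1964
P = 12,470.4907.
Convexity = Σ t(t+1)·PV / [P·(1+y)²] = 134,320.1964 / (12,470.4907 × 1.026169) = 10.49636.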